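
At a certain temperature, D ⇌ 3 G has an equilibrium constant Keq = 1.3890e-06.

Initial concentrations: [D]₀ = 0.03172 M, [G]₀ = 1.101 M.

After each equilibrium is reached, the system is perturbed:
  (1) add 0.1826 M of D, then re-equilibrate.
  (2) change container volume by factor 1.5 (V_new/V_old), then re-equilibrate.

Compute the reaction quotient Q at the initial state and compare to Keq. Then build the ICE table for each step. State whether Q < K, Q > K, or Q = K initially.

Q₀ = 42.08; Q > K (proceeds reverse)

Q₀ = 42.08 vs Keq = 1.3890e-06 ⇒ Q>K, reverse
Step 1:
                  D         G
  I         0.03172     1.101
  C          0.3643    -1.093
  E           0.396  0.008193
  solve Keq expr → x = -0.3643; check Q = 1.3890e-06
Then add 0.1826 M of D.
Step 2:
                  D         G
  I          0.5786  0.008193
  C       -3.6733e-04  0.001102
  E          0.5782  0.009295
  solve Keq expr → x = 3.6733e-04; check Q = 1.3890e-06
Then change container volume by factor 1.5 (V_new/V_old).
Step 3:
                  D         G
  I          0.3855  0.006197
  C       -6.3961e-04  0.001919
  E          0.3848  0.008116
  solve Keq expr → x = 6.3961e-04; check Q = 1.3890e-06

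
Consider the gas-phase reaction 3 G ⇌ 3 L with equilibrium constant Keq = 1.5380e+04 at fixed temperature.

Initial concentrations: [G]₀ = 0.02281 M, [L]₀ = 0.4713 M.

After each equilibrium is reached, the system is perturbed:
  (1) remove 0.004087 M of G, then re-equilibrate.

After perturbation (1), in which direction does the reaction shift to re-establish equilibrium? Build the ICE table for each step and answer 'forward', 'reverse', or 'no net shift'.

Q₀ = 8821 vs Keq = 1.5380e+04 ⇒ Q<K, forward
Step 1:
                   G          L
  I          0.02281     0.4713
  C        -0.003709   0.003709
  E           0.0191      0.475
  solve Keq expr → x = 0.001236; check Q = 1.5380e+04
Then remove 0.004087 M of G.
Step 2:
                   G          L
  I          0.01501      0.475
  C         0.003929  -0.003929
  E          0.01894     0.4711
  solve Keq expr → x = -0.00131; check Q = 1.5380e+04

Direction: reverse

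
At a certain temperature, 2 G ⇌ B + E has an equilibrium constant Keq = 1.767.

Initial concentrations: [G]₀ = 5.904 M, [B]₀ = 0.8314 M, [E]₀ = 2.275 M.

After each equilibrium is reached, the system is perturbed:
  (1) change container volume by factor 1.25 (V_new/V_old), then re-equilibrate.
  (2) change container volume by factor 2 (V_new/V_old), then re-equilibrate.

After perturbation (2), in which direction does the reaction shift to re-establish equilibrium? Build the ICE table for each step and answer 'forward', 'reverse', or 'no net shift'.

Direction: no net shift

Q₀ = 0.05426 vs Keq = 1.767 ⇒ Q<K, forward
Step 1:
                    G           B           E
  init          5.904      0.8314       2.275
  Δ            -3.485       1.742       1.742
  eq            2.419       2.574       4.017
  solve Keq expr → x = 1.742; check Q = 1.767
Then change container volume by factor 1.25 (V_new/V_old).
Step 2:
                    G           B           E
  init          1.935       2.059       3.214
  Δ                 0           0           0
  eq            1.935       2.059       3.214
  solve Keq expr → x = 0; check Q = 1.767
Then change container volume by factor 2 (V_new/V_old).
Step 3:
                    G           B           E
  init         0.9676        1.03       1.607
  Δ                 0           0           0
  eq           0.9676        1.03       1.607
  solve Keq expr → x = 0; check Q = 1.767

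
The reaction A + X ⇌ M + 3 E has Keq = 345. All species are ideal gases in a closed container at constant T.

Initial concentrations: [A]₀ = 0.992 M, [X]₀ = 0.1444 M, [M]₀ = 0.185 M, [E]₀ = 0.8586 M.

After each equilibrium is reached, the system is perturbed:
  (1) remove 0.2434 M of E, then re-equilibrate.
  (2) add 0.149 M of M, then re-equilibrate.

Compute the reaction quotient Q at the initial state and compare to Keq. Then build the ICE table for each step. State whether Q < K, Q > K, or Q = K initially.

Q₀ = 0.8175 vs Keq = 345 ⇒ Q<K, forward
Step 1:
                  A         X         M         E
  I           0.992    0.1444     0.185    0.8586
  C          -0.142    -0.142     0.142    0.4261
  E            0.85  0.002365     0.327     1.285
  solve Keq expr → x = 0.142; check Q = 345
Then remove 0.2434 M of E.
Step 2:
                  A         X         M         E
  I            0.85  0.002365     0.327     1.041
  C       -0.001088 -0.001088  0.001088  0.003263
  E          0.8489  0.001277    0.3281     1.045
  solve Keq expr → x = 0.001088; check Q = 345
Then add 0.149 M of M.
Step 3:
                  A         X         M         E
  I          0.8489  0.001277    0.4771     1.045
  C       5.6738e-04 5.6738e-04 -5.6738e-04 -0.001702
  E          0.8494  0.001844    0.4766     1.043
  solve Keq expr → x = -5.6738e-04; check Q = 345

Q₀ = 0.8175; Q < K (proceeds forward)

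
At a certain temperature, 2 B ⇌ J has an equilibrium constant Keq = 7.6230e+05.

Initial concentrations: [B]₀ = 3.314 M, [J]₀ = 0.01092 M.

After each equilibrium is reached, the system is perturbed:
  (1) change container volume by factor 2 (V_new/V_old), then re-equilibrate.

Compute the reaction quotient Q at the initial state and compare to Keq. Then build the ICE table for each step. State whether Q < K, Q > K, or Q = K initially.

Q₀ = 9.9430e-04 vs Keq = 7.6230e+05 ⇒ Q<K, forward
Step 1:
                  B         J
  Initial     3.314   0.01092
  Change     -3.313     1.656
  Equil    0.001479     1.667
  solve Keq expr → x = 1.656; check Q = 7.6230e+05
Then change container volume by factor 2 (V_new/V_old).
Step 2:
                  B         J
  Initial 7.3943e-04    0.8336
  Change  3.0619e-04 -1.5309e-04
  Equil    0.001046    0.8334
  solve Keq expr → x = -1.5309e-04; check Q = 7.6230e+05

Q₀ = 9.9430e-04; Q < K (proceeds forward)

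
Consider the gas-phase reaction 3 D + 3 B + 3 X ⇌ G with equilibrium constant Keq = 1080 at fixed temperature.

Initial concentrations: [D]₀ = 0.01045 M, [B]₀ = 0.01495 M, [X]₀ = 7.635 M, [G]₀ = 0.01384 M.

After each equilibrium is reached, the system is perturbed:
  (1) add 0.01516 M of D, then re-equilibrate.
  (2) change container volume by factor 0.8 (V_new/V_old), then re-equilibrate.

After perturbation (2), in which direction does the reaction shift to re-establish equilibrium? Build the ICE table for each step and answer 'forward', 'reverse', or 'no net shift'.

Direction: forward

Q₀ = 8.1552e+06 vs Keq = 1080 ⇒ Q>K, reverse
Step 1:
                  D         B         X         G
  init      0.01045   0.01495     7.635   0.01384
  Δ         0.03118   0.03118   0.03118  -0.01039
  eq        0.04163   0.04613     7.666  0.003446
  solve Keq expr → x = -0.01039; check Q = 1080
Then add 0.01516 M of D.
Step 2:
                  D         B         X         G
  init      0.05679   0.04613     7.666  0.003446
  Δ       -0.004566 -0.004566 -0.004566  0.001522
  eq        0.05223   0.04157     7.662  0.004968
  solve Keq expr → x = 0.001522; check Q = 1080
Then change container volume by factor 0.8 (V_new/V_old).
Step 3:
                  D         B         X         G
  init      0.06528   0.05196     9.577   0.00621
  Δ        -0.01131  -0.01131  -0.01131   0.00377
  eq        0.05397   0.04065     9.566   0.00998
  solve Keq expr → x = 0.00377; check Q = 1080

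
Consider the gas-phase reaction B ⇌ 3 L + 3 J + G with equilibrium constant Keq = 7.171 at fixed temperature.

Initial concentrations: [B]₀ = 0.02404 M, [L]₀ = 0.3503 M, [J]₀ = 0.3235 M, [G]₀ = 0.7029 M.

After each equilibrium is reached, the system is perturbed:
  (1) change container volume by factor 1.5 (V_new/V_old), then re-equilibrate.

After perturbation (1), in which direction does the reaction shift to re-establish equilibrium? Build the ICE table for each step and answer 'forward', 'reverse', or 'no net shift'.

Q₀ = 0.04255 vs Keq = 7.171 ⇒ Q<K, forward
Step 1:
                    B           L           J           G
  Initial     0.02404      0.3503      0.3235      0.7029
  Change     -0.02358     0.07073     0.07073     0.02358
  Equil    4.6327e-04       0.421      0.3942      0.7265
  solve Keq expr → x = 0.02358; check Q = 7.171
Then change container volume by factor 1.5 (V_new/V_old).
Step 2:
                    B           L           J           G
  Initial  3.0884e-04      0.2807      0.2628      0.4843
  Change  -2.8121e-04  8.4362e-04  8.4362e-04  2.8121e-04
  Equil    2.7639e-05      0.2815      0.2637      0.4846
  solve Keq expr → x = 2.8121e-04; check Q = 7.171

Direction: forward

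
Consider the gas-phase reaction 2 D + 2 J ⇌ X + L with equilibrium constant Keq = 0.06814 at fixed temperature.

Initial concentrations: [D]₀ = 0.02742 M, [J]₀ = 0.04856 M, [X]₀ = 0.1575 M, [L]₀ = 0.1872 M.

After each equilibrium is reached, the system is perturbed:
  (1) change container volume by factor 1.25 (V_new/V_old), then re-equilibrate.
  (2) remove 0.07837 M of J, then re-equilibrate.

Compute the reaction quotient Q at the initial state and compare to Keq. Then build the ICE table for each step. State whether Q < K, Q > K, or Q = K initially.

Q₀ = 1.6630e+04; Q > K (proceeds reverse)

Q₀ = 1.6630e+04 vs Keq = 0.06814 ⇒ Q>K, reverse
Step 1:
                    D           J           X           L
  Initial     0.02742     0.04856      0.1575      0.1872
  Change       0.2832      0.2832     -0.1416     -0.1416
  Equil        0.3107      0.3318     0.01588     0.04558
  solve Keq expr → x = -0.1416; check Q = 0.06814
Then change container volume by factor 1.25 (V_new/V_old).
Step 2:
                    D           J           X           L
  Initial      0.2485      0.2654     0.01271     0.03647
  Change     0.005984    0.005984   -0.002992   -0.002992
  Equil        0.2545      0.2714    0.009714     0.03347
  solve Keq expr → x = -0.002992; check Q = 0.06814
Then remove 0.07837 M of J.
Step 3:
                    D           J           X           L
  Initial      0.2545      0.1931    0.009714     0.03347
  Change     0.006989    0.006989   -0.003494   -0.003494
  Equil        0.2615         0.2    0.006219     0.02998
  solve Keq expr → x = -0.003494; check Q = 0.06814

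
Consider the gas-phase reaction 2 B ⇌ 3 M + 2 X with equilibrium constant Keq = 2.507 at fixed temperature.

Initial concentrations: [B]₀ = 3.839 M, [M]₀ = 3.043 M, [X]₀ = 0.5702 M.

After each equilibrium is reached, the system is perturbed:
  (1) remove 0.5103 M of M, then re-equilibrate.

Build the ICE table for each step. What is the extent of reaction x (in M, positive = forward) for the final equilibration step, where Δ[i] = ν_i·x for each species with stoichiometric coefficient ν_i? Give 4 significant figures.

Q₀ = 0.6216 vs Keq = 2.507 ⇒ Q<K, forward
Step 1:
                    B           M           X
  init          3.839       3.043      0.5702
  Δ           -0.2934      0.4401      0.2934
  eq            3.546       3.483      0.8636
  solve Keq expr → x = 0.1467; check Q = 2.507
Then remove 0.5103 M of M.
Step 2:
                    B           M           X
  init          3.546       2.973      0.8636
  Δ           -0.1126      0.1688      0.1126
  eq            3.433       3.142      0.9762
  solve Keq expr → x = 0.05628; check Q = 2.507

x = 0.05628 M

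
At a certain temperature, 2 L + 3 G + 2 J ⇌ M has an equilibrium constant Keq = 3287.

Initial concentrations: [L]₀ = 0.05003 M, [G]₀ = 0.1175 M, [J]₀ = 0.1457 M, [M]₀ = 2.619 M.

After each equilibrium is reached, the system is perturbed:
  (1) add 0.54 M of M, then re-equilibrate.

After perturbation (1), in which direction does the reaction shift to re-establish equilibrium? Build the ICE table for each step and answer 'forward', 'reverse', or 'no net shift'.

Q₀ = 3.0384e+07 vs Keq = 3287 ⇒ Q>K, reverse
Step 1:
                  L         G         J         M
  I         0.05003    0.1175    0.1457     2.619
  C          0.2142    0.3213    0.2142   -0.1071
  E          0.2642    0.4388    0.3599     2.512
  solve Keq expr → x = -0.1071; check Q = 3287
Then add 0.54 M of M.
Step 2:
                  L         G         J         M
  I          0.2642    0.4388    0.3599     3.052
  C        0.008386   0.01258  0.008386 -0.004193
  E          0.2726    0.4514    0.3683     3.048
  solve Keq expr → x = -0.004193; check Q = 3287

Direction: reverse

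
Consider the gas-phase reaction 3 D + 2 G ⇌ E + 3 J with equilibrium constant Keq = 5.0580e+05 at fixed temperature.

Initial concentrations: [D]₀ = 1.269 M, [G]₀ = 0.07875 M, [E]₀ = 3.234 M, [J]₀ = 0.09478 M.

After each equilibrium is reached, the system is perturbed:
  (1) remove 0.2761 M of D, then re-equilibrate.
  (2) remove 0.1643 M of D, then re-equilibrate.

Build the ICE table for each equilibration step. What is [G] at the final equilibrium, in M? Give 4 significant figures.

[G]_eq = 4.1493e-04 M

Q₀ = 0.2173 vs Keq = 5.0580e+05 ⇒ Q<K, forward
Step 1:
                  D         G         E         J
  Initial     1.269   0.07875     3.234   0.09478
  Change    -0.1178  -0.07855   0.03927    0.1178
  Equil       1.151 2.0190e-04     3.273    0.2126
  solve Keq expr → x = 0.03927; check Q = 5.0580e+05
Then remove 0.2761 M of D.
Step 2:
                  D         G         E         J
  Initial    0.8751 2.0190e-04     3.273    0.2126
  Change  1.5349e-04 1.0232e-04 -5.1162e-05 -1.5349e-04
  Equil      0.8752 3.0423e-04     3.273    0.2124
  solve Keq expr → x = -5.1162e-05; check Q = 5.0580e+05
Then remove 0.1643 M of D.
Step 3:
                  D         G         E         J
  Initial    0.7109 3.0423e-04     3.273    0.2124
  Change  1.6605e-04 1.1070e-04 -5.5351e-05 -1.6605e-04
  Equil      0.7111 4.1493e-04     3.273    0.2123
  solve Keq expr → x = -5.5351e-05; check Q = 5.0580e+05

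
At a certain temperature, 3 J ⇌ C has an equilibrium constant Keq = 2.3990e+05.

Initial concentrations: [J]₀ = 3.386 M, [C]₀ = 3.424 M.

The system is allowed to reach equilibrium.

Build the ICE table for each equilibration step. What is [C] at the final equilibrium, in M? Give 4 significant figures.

Q₀ = 0.0882 vs Keq = 2.3990e+05 ⇒ Q<K, forward
Step 1:
                    J           C
  init          3.386       3.424
  Δ            -3.359        1.12
  eq          0.02666       4.544
  solve Keq expr → x = 1.12; check Q = 2.3990e+05

[C]_eq = 4.544 M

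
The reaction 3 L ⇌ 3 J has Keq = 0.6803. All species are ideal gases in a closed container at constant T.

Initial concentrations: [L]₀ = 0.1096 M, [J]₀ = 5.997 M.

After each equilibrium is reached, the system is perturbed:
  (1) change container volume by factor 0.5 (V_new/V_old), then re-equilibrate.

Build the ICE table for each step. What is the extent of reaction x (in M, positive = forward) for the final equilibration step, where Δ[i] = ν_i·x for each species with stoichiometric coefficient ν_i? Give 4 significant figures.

Q₀ = 1.6382e+05 vs Keq = 0.6803 ⇒ Q>K, reverse
Step 1:
                  L         J
  init       0.1096     5.997
  Δ           3.139    -3.139
  eq          3.249     2.858
  solve Keq expr → x = -1.046; check Q = 0.6803
Then change container volume by factor 0.5 (V_new/V_old).
Step 2:
                  L         J
  init        6.498     5.715
  Δ               0         0
  eq          6.498     5.715
  solve Keq expr → x = 0; check Q = 0.6803

x = 0 M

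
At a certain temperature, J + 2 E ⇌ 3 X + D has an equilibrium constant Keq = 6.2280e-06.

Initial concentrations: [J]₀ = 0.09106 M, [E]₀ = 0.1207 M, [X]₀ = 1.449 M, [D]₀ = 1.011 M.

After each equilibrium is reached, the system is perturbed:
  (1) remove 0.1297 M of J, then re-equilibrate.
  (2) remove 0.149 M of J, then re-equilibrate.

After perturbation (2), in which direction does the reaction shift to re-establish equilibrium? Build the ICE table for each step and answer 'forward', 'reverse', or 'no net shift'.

Direction: reverse

Q₀ = 2319 vs Keq = 6.2280e-06 ⇒ Q>K, reverse
Step 1:
                   J          E          X          D
  init       0.09106     0.1207      1.449      1.011
  Δ           0.4764     0.9529     -1.429    -0.4764
  eq          0.5675      1.074    0.01968     0.5346
  solve Keq expr → x = -0.4764; check Q = 6.2280e-06
Then remove 0.1297 M of J.
Step 2:
                   J          E          X          D
  init        0.4378      1.074    0.01968     0.5346
  Δ       5.3505e-04    0.00107  -0.001605 -5.3505e-04
  eq          0.4383      1.075    0.01807      0.534
  solve Keq expr → x = -5.3505e-04; check Q = 6.2280e-06
Then remove 0.149 M of J.
Step 3:
                   J          E          X          D
  init        0.2893      1.075    0.01807      0.534
  Δ       7.6687e-04   0.001534  -0.002301 -7.6687e-04
  eq          0.2901      1.076    0.01577     0.5333
  solve Keq expr → x = -7.6687e-04; check Q = 6.2280e-06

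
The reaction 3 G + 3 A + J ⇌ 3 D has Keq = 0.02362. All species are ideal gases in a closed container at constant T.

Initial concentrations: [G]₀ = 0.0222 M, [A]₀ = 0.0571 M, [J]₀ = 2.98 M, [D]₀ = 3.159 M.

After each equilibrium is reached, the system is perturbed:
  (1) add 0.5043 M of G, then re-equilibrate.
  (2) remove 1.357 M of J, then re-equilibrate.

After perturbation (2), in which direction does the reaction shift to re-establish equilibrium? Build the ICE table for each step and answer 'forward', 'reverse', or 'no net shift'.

Q₀ = 5.1936e+09 vs Keq = 0.02362 ⇒ Q>K, reverse
Step 1:
                  G         A         J         D
  I          0.0222    0.0571      2.98     3.159
  C           1.752     1.752     0.584    -1.752
  E           1.774     1.809     3.564     1.407
  solve Keq expr → x = -0.584; check Q = 0.02362
Then add 0.5043 M of G.
Step 2:
                  G         A         J         D
  I           2.279     1.809     3.564     1.407
  C          -0.144    -0.144  -0.04799     0.144
  E           2.135     1.665     3.516     1.551
  solve Keq expr → x = 0.04799; check Q = 0.02362
Then remove 1.357 M of J.
Step 3:
                  G         A         J         D
  I           2.135     1.665     2.159     1.551
  C         0.09242   0.09242   0.03081  -0.09242
  E           2.227     1.758      2.19     1.458
  solve Keq expr → x = -0.03081; check Q = 0.02362

Direction: reverse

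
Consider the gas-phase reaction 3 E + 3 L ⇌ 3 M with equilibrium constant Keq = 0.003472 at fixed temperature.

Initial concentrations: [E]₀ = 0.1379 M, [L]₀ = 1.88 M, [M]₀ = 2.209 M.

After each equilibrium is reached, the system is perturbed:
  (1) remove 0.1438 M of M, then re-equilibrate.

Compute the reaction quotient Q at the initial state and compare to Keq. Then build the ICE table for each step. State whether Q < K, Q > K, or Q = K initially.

Q₀ = 618.6 vs Keq = 0.003472 ⇒ Q>K, reverse
Step 1:
                   E          L          M
  Initial     0.1379       1.88      2.209
  Change       1.426      1.426     -1.426
  Equil        1.564      3.306     0.7829
  solve Keq expr → x = -0.4754; check Q = 0.003472
Then remove 0.1438 M of M.
Step 2:
                   E          L          M
  Initial      1.564      3.306     0.6391
  Change    -0.08337   -0.08337    0.08337
  Equil        1.481      3.223     0.7225
  solve Keq expr → x = 0.02779; check Q = 0.003472

Q₀ = 618.6; Q > K (proceeds reverse)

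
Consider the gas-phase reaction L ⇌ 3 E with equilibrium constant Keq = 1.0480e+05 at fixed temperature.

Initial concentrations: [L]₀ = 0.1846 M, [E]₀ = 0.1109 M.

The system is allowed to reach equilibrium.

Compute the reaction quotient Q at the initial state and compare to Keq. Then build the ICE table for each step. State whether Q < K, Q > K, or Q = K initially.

Q₀ = 0.007389; Q < K (proceeds forward)

Q₀ = 0.007389 vs Keq = 1.0480e+05 ⇒ Q<K, forward
Step 1:
                    L           E
  init         0.1846      0.1109
  Δ           -0.1846      0.5538
  eq       2.8022e-06      0.6647
  solve Keq expr → x = 0.1846; check Q = 1.0480e+05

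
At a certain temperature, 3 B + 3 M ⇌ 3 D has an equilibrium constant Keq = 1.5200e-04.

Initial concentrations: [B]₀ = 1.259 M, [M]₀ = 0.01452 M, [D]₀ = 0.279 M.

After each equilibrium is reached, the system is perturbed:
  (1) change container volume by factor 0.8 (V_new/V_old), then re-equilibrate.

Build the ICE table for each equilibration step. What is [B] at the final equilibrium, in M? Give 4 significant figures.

[B]_eq = 1.889 M

Q₀ = 3555 vs Keq = 1.5200e-04 ⇒ Q>K, reverse
Step 1:
                    B           M           D
  init          1.259     0.01452       0.279
  Δ             0.257       0.257      -0.257
  eq            1.516      0.2715     0.02197
  solve Keq expr → x = -0.08568; check Q = 1.5200e-04
Then change container volume by factor 0.8 (V_new/V_old).
Step 2:
                    B           M           D
  init          1.895      0.3394     0.02746
  Δ         -0.006136   -0.006136    0.006136
  eq            1.889      0.3333      0.0336
  solve Keq expr → x = 0.002045; check Q = 1.5200e-04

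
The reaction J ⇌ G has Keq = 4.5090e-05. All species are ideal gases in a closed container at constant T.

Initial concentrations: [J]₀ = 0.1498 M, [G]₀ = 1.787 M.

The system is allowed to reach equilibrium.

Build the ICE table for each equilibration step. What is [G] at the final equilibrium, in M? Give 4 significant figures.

Q₀ = 11.93 vs Keq = 4.5090e-05 ⇒ Q>K, reverse
Step 1:
                    J           G
  init         0.1498       1.787
  Δ             1.787      -1.787
  eq            1.937  8.7326e-05
  solve Keq expr → x = -1.787; check Q = 4.5090e-05

[G]_eq = 8.7326e-05 M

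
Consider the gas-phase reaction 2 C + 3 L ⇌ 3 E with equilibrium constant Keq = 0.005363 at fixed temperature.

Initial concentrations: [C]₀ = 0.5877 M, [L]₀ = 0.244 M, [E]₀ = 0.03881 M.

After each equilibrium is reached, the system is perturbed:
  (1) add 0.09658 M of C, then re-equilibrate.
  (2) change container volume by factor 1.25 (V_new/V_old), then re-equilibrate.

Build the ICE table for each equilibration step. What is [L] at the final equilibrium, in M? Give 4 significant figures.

[L]_eq = 0.2024 M

Q₀ = 0.01165 vs Keq = 0.005363 ⇒ Q>K, reverse
Step 1:
                    C           L           E
  Initial      0.5877       0.244     0.03881
  Change     0.005144    0.007716   -0.007716
  Equil        0.5928      0.2517     0.03109
  solve Keq expr → x = -0.002572; check Q = 0.005363
Then add 0.09658 M of C.
Step 2:
                    C           L           E
  Initial      0.6894      0.2517     0.03109
  Change    -0.001894   -0.002841    0.002841
  Equil        0.6875      0.2489     0.03393
  solve Keq expr → x = 9.4700e-04; check Q = 0.005363
Then change container volume by factor 1.25 (V_new/V_old).
Step 3:
                    C           L           E
  Initial        0.55      0.1991     0.02715
  Change     0.002201    0.003301   -0.003301
  Equil        0.5522      0.2024     0.02385
  solve Keq expr → x = -0.0011; check Q = 0.005363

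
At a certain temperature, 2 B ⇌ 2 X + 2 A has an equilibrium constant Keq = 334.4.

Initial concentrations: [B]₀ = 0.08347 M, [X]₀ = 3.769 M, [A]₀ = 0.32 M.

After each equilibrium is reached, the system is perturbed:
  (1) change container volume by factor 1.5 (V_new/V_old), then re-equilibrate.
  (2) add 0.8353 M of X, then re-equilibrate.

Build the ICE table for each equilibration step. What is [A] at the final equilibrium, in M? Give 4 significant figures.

[A]_eq = 0.2272 M

Q₀ = 208.8 vs Keq = 334.4 ⇒ Q<K, forward
Step 1:
                    B           X           A
  Initial     0.08347       3.769        0.32
  Change     -0.01431     0.01431     0.01431
  Equil       0.06916       3.783      0.3343
  solve Keq expr → x = 0.007153; check Q = 334.4
Then change container volume by factor 1.5 (V_new/V_old).
Step 2:
                    B           X           A
  Initial     0.04611       2.522      0.2229
  Change     -0.01336     0.01336     0.01336
  Equil       0.03275       2.536      0.2362
  solve Keq expr → x = 0.006678; check Q = 334.4
Then add 0.8353 M of X.
Step 3:
                    B           X           A
  Initial     0.03275       3.371      0.2362
  Change     0.009016   -0.009016   -0.009016
  Equil       0.04177       3.362      0.2272
  solve Keq expr → x = -0.004508; check Q = 334.4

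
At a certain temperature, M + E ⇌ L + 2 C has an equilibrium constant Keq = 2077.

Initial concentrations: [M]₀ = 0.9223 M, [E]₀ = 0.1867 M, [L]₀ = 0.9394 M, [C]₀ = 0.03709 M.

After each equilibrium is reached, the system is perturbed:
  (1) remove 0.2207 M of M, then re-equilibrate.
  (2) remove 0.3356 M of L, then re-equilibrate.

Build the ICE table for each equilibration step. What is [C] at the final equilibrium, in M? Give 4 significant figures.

[C]_eq = 0.4102 M

Q₀ = 0.007505 vs Keq = 2077 ⇒ Q<K, forward
Step 1:
                   M          E          L          C
  init        0.9223     0.1867     0.9394    0.03709
  Δ          -0.1866    -0.1866     0.1866     0.3732
  eq          0.7357 1.2401e-04      1.126     0.4102
  solve Keq expr → x = 0.1866; check Q = 2077
Then remove 0.2207 M of M.
Step 2:
                   M          E          L          C
  init         0.515 1.2401e-04      1.126     0.4102
  Δ       5.3023e-05 5.3023e-05 -5.3023e-05 -1.0605e-04
  eq          0.5151 1.7703e-04      1.126     0.4101
  solve Keq expr → x = -5.3023e-05; check Q = 2077
Then remove 0.3356 M of L.
Step 3:
                   M          E          L          C
  init        0.5151 1.7703e-04     0.7903     0.4101
  Δ       -5.2683e-05 -5.2683e-05 5.2683e-05 1.0537e-04
  eq           0.515 1.2435e-04     0.7904     0.4102
  solve Keq expr → x = 5.2683e-05; check Q = 2077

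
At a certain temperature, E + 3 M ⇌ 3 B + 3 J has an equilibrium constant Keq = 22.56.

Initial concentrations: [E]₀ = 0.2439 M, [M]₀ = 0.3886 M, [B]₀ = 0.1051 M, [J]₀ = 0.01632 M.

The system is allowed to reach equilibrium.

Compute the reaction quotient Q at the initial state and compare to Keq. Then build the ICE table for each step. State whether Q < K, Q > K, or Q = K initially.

Q₀ = 3.5257e-07; Q < K (proceeds forward)

Q₀ = 3.5257e-07 vs Keq = 22.56 ⇒ Q<K, forward
Step 1:
                    E           M           B           J
  Initial      0.2439      0.3886      0.1051     0.01632
  Change      -0.1004     -0.3013      0.3013      0.3013
  Equil        0.1435     0.08728      0.4064      0.3176
  solve Keq expr → x = 0.1004; check Q = 22.56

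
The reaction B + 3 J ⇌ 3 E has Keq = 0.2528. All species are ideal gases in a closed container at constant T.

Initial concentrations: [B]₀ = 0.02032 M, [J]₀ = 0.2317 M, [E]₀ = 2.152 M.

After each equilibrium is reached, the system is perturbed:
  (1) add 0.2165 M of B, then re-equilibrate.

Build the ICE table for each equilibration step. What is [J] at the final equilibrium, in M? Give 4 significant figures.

[J]_eq = 1.534 M

Q₀ = 3.9430e+04 vs Keq = 0.2528 ⇒ Q>K, reverse
Step 1:
                    B           J           E
  I           0.02032      0.2317       2.152
  C            0.4548       1.364      -1.364
  E            0.4751       1.596      0.7875
  solve Keq expr → x = -0.4548; check Q = 0.2528
Then add 0.2165 M of B.
Step 2:
                    B           J           E
  I            0.6916       1.596      0.7875
  C          -0.02061    -0.06182     0.06182
  E             0.671       1.534      0.8494
  solve Keq expr → x = 0.02061; check Q = 0.2528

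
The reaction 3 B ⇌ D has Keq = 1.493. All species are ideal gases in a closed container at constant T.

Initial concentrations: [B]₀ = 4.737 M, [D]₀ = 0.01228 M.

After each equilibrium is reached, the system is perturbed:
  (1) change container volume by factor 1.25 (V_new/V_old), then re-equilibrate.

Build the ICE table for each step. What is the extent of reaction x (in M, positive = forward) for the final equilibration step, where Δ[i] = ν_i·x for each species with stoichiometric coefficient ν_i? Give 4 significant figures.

x = -0.03699 M

Q₀ = 1.1553e-04 vs Keq = 1.493 ⇒ Q<K, forward
Step 1:
                    B           D
  Initial       4.737     0.01228
  Change       -3.788       1.263
  Equil        0.9488       1.275
  solve Keq expr → x = 1.263; check Q = 1.493
Then change container volume by factor 1.25 (V_new/V_old).
Step 2:
                    B           D
  Initial       0.759        1.02
  Change        0.111    -0.03699
  Equil          0.87       0.983
  solve Keq expr → x = -0.03699; check Q = 1.493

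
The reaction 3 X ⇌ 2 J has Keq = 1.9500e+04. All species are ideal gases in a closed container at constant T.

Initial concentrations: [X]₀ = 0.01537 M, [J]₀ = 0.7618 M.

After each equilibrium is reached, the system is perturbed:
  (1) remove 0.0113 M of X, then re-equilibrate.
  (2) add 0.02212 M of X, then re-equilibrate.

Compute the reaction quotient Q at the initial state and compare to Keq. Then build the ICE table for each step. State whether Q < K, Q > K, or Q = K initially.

Q₀ = 1.5983e+05 vs Keq = 1.9500e+04 ⇒ Q>K, reverse
Step 1:
                  X         J
  I         0.01537    0.7618
  C         0.01534  -0.01023
  E         0.03071    0.7516
  solve Keq expr → x = -0.005114; check Q = 1.9500e+04
Then remove 0.0113 M of X.
Step 2:
                  X         J
  I         0.01941    0.7516
  C          0.0111 -0.007399
  E         0.03051    0.7442
  solve Keq expr → x = -0.003699; check Q = 1.9500e+04
Then add 0.02212 M of X.
Step 3:
                  X         J
  I         0.05263    0.7442
  C        -0.02173   0.01448
  E          0.0309    0.7587
  solve Keq expr → x = 0.007242; check Q = 1.9500e+04

Q₀ = 1.5983e+05; Q > K (proceeds reverse)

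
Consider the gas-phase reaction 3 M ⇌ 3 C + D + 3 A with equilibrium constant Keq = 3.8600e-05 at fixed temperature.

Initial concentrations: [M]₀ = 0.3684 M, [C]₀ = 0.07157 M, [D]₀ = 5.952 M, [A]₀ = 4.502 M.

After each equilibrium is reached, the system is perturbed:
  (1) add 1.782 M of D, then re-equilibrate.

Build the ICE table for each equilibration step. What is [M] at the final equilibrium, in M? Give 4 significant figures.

Q₀ = 3.982 vs Keq = 3.8600e-05 ⇒ Q>K, reverse
Step 1:
                  M         C         D         A
  Initial    0.3684   0.07157     5.952     4.502
  Change    0.06972  -0.06972  -0.02324  -0.06972
  Equil      0.4381  0.001846     5.929     4.432
  solve Keq expr → x = -0.02324; check Q = 3.8600e-05
Then add 1.782 M of D.
Step 2:
                  M         C         D         A
  Initial    0.4381  0.001846     7.711     4.432
  Change  1.5415e-04 -1.5415e-04 -5.1384e-05 -1.5415e-04
  Equil      0.4383  0.001692     7.711     4.432
  solve Keq expr → x = -5.1384e-05; check Q = 3.8600e-05

[M]_eq = 0.4383 M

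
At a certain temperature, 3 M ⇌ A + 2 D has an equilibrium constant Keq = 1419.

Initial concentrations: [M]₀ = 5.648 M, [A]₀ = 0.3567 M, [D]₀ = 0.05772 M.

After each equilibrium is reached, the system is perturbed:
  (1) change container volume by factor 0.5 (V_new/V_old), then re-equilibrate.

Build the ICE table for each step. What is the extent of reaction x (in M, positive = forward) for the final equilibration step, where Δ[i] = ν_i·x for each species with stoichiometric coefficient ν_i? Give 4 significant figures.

Q₀ = 6.5959e-06 vs Keq = 1419 ⇒ Q<K, forward
Step 1:
                  M         A         D
  init        5.648    0.3567   0.05772
  Δ          -5.376     1.792     3.584
  eq         0.2718     2.149     3.642
  solve Keq expr → x = 1.792; check Q = 1419
Then change container volume by factor 0.5 (V_new/V_old).
Step 2:
                  M         A         D
  init       0.5436     4.298     7.284
  Δ               0         0         0
  eq         0.5436     4.298     7.284
  solve Keq expr → x = 0; check Q = 1419

x = 0 M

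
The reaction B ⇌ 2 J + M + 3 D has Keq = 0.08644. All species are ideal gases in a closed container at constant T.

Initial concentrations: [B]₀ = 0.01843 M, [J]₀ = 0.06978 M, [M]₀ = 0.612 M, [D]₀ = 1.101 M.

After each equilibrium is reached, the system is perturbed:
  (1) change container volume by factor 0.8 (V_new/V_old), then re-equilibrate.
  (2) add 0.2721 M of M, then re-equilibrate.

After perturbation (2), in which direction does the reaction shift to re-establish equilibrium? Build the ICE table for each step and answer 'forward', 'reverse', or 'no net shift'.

Direction: reverse

Q₀ = 0.2158 vs Keq = 0.08644 ⇒ Q>K, reverse
Step 1:
                    B           J           M           D
  init        0.01843     0.06978       0.612       1.101
  Δ          0.007625    -0.01525   -0.007625    -0.02287
  eq          0.02605     0.05453      0.6044       1.078
  solve Keq expr → x = -0.007625; check Q = 0.08644
Then change container volume by factor 0.8 (V_new/V_old).
Step 2:
                    B           J           M           D
  init        0.03257     0.06816      0.7555       1.348
  Δ           0.01063    -0.02125    -0.01063    -0.03188
  eq          0.04319     0.04691      0.7448       1.316
  solve Keq expr → x = -0.01063; check Q = 0.08644
Then add 0.2721 M of M.
Step 3:
                    B           J           M           D
  init        0.04319     0.04691       1.017       1.316
  Δ          0.002581   -0.005161   -0.002581   -0.007742
  eq          0.04578     0.04175       1.014       1.308
  solve Keq expr → x = -0.002581; check Q = 0.08644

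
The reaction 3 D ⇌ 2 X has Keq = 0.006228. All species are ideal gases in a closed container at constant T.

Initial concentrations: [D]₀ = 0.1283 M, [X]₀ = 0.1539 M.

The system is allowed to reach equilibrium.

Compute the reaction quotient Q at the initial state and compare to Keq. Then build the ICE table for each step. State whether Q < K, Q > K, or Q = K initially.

Q₀ = 11.21; Q > K (proceeds reverse)

Q₀ = 11.21 vs Keq = 0.006228 ⇒ Q>K, reverse
Step 1:
                    D           X
  I            0.1283      0.1539
  C            0.2078     -0.1385
  E            0.3361     0.01538
  solve Keq expr → x = -0.06926; check Q = 0.006228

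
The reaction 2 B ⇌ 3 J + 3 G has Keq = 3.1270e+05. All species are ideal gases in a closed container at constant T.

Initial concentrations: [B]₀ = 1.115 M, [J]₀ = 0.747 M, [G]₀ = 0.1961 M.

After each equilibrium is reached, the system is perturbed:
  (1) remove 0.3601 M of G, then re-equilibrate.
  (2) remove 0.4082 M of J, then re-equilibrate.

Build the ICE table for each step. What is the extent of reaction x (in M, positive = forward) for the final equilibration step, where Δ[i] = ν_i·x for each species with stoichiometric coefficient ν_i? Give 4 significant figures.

x = 0.001441 M

Q₀ = 0.002528 vs Keq = 3.1270e+05 ⇒ Q<K, forward
Step 1:
                  B         J         G
  init        1.115     0.747    0.1961
  Δ          -1.098     1.648     1.648
  eq        0.01659     2.395     1.844
  solve Keq expr → x = 0.5492; check Q = 3.1270e+05
Then remove 0.3601 M of G.
Step 2:
                  B         J         G
  init      0.01659     2.395     1.484
  Δ       -0.004482  0.006723  0.006723
  eq        0.01211     2.401      1.49
  solve Keq expr → x = 0.002241; check Q = 3.1270e+05
Then remove 0.4082 M of J.
Step 3:
                  B         J         G
  init      0.01211     1.993      1.49
  Δ       -0.002882  0.004323  0.004323
  eq       0.009225     1.997     1.495
  solve Keq expr → x = 0.001441; check Q = 3.1270e+05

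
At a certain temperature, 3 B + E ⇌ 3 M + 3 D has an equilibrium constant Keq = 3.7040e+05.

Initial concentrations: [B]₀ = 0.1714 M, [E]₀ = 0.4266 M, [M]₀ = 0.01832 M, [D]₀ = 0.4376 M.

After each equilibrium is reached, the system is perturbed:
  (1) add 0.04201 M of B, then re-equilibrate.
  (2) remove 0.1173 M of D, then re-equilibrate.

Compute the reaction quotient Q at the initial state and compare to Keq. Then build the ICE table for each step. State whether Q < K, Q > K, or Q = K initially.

Q₀ = 2.3986e-04; Q < K (proceeds forward)

Q₀ = 2.3986e-04 vs Keq = 3.7040e+05 ⇒ Q<K, forward
Step 1:
                   B          E          M          D
  init        0.1714     0.4266    0.01832     0.4376
  Δ          -0.1692    -0.0564     0.1692     0.1692
  eq        0.002206     0.3702     0.1875     0.6068
  solve Keq expr → x = 0.0564; check Q = 3.7040e+05
Then add 0.04201 M of B.
Step 2:
                   B          E          M          D
  init       0.04422     0.3702     0.1875     0.6068
  Δ          -0.0413   -0.01377     0.0413     0.0413
  eq        0.002912     0.3564     0.2288     0.6481
  solve Keq expr → x = 0.01377; check Q = 3.7040e+05
Then remove 0.1173 M of D.
Step 3:
                   B          E          M          D
  init      0.002912     0.3564     0.2288     0.5308
  Δ       -5.1898e-04 -1.7299e-04 5.1898e-04 5.1898e-04
  eq        0.002393     0.3563     0.2293     0.5313
  solve Keq expr → x = 1.7299e-04; check Q = 3.7040e+05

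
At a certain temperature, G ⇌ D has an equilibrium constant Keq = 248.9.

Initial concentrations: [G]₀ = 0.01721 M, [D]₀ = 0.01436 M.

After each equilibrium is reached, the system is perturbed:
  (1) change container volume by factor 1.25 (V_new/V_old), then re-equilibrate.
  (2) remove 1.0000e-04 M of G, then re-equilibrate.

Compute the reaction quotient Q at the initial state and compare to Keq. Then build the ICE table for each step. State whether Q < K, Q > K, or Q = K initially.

Q₀ = 0.8344 vs Keq = 248.9 ⇒ Q<K, forward
Step 1:
                   G          D
  init       0.01721    0.01436
  Δ         -0.01708    0.01708
  eq      1.2633e-04    0.03144
  solve Keq expr → x = 0.01708; check Q = 248.9
Then change container volume by factor 1.25 (V_new/V_old).
Step 2:
                   G          D
  init    1.0106e-04    0.02515
  Δ                0          0
  eq      1.0106e-04    0.02515
  solve Keq expr → x = 0; check Q = 248.9
Then remove 1.0000e-04 M of G.
Step 3:
                   G          D
  init    1.0644e-06    0.02515
  Δ       9.9600e-05 -9.9600e-05
  eq      1.0066e-04    0.02506
  solve Keq expr → x = -9.9600e-05; check Q = 248.9

Q₀ = 0.8344; Q < K (proceeds forward)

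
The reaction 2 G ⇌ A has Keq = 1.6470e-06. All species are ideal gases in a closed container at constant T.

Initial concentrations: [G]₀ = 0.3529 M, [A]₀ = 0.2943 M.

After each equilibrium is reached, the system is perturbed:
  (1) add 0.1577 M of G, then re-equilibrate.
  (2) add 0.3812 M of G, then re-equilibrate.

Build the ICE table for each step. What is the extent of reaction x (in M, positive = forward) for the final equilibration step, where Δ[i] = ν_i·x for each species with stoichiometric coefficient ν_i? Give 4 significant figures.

Q₀ = 2.363 vs Keq = 1.6470e-06 ⇒ Q>K, reverse
Step 1:
                    G           A
  I            0.3529      0.2943
  C            0.5886     -0.2943
  E            0.9415  1.4599e-06
  solve Keq expr → x = -0.2943; check Q = 1.6470e-06
Then add 0.1577 M of G.
Step 2:
                    G           A
  I             1.099  1.4599e-06
  C       -1.0601e-06  5.3003e-07
  E             1.099  1.9900e-06
  solve Keq expr → x = 5.3003e-07; check Q = 1.6470e-06
Then add 0.3812 M of G.
Step 3:
                    G           A
  I              1.48  1.9900e-06
  C       -3.2391e-06  1.6195e-06
  E              1.48  3.6095e-06
  solve Keq expr → x = 1.6195e-06; check Q = 1.6470e-06

x = 1.6195e-06 M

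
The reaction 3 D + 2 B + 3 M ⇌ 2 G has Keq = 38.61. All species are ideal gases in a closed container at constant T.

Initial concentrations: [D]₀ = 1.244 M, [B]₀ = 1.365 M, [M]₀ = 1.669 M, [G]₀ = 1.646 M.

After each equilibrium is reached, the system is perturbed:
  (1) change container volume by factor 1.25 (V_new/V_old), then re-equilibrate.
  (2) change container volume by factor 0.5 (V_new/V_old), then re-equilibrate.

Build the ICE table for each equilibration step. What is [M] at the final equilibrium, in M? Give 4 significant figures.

Q₀ = 0.1625 vs Keq = 38.61 ⇒ Q<K, forward
Step 1:
                   D          B          M          G
  init         1.244      1.365      1.669      1.646
  Δ          -0.7021    -0.4681    -0.7021     0.4681
  eq          0.5419     0.8969     0.9669      2.114
  solve Keq expr → x = 0.234; check Q = 38.61
Then change container volume by factor 1.25 (V_new/V_old).
Step 2:
                   D          B          M          G
  init        0.4335     0.7176     0.7735      1.691
  Δ           0.1081    0.07207     0.1081   -0.07207
  eq          0.5416     0.7896     0.8816      1.619
  solve Keq expr → x = -0.03604; check Q = 38.61
Then change container volume by factor 0.5 (V_new/V_old).
Step 3:
                   D          B          M          G
  init         1.083      1.579      1.763      3.238
  Δ          -0.5674    -0.3783    -0.5674     0.3783
  eq          0.5159      1.201      1.196      3.617
  solve Keq expr → x = 0.1891; check Q = 38.61

[M]_eq = 1.196 M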